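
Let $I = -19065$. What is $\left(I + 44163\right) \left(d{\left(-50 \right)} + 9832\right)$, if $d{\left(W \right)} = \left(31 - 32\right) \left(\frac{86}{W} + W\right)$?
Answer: $\frac{6201540114}{25} \approx 2.4806 \cdot 10^{8}$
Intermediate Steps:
$d{\left(W \right)} = - W - \frac{86}{W}$ ($d{\left(W \right)} = - (W + \frac{86}{W}) = - W - \frac{86}{W}$)
$\left(I + 44163\right) \left(d{\left(-50 \right)} + 9832\right) = \left(-19065 + 44163\right) \left(\left(\left(-1\right) \left(-50\right) - \frac{86}{-50}\right) + 9832\right) = 25098 \left(\left(50 - - \frac{43}{25}\right) + 9832\right) = 25098 \left(\left(50 + \frac{43}{25}\right) + 9832\right) = 25098 \left(\frac{1293}{25} + 9832\right) = 25098 \cdot \frac{247093}{25} = \frac{6201540114}{25}$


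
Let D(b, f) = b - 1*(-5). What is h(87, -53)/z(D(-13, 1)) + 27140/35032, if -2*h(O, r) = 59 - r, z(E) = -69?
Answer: 958613/604302 ≈ 1.5863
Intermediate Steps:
D(b, f) = 5 + b (D(b, f) = b + 5 = 5 + b)
h(O, r) = -59/2 + r/2 (h(O, r) = -(59 - r)/2 = -59/2 + r/2)
h(87, -53)/z(D(-13, 1)) + 27140/35032 = (-59/2 + (½)*(-53))/(-69) + 27140/35032 = (-59/2 - 53/2)*(-1/69) + 27140*(1/35032) = -56*(-1/69) + 6785/8758 = 56/69 + 6785/8758 = 958613/604302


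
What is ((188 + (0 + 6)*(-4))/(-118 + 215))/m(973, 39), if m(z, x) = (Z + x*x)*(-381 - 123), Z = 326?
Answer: -41/22574034 ≈ -1.8162e-6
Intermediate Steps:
m(z, x) = -164304 - 504*x² (m(z, x) = (326 + x*x)*(-381 - 123) = (326 + x²)*(-504) = -164304 - 504*x²)
((188 + (0 + 6)*(-4))/(-118 + 215))/m(973, 39) = ((188 + (0 + 6)*(-4))/(-118 + 215))/(-164304 - 504*39²) = ((188 + 6*(-4))/97)/(-164304 - 504*1521) = ((188 - 24)/97)/(-164304 - 766584) = ((1/97)*164)/(-930888) = (164/97)*(-1/930888) = -41/22574034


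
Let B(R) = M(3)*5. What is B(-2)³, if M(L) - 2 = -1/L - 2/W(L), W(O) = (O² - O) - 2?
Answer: 42875/216 ≈ 198.50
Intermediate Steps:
W(O) = -2 + O² - O
M(L) = 2 - 1/L - 2/(-2 + L² - L) (M(L) = 2 + (-1/L - 2/(-2 + L² - L)) = 2 - 1/L - 2/(-2 + L² - L))
B(R) = 35/6 (B(R) = (2 - 1/3 + 2/(2 + 3 - 1*3²))*5 = (2 - 1*⅓ + 2/(2 + 3 - 1*9))*5 = (2 - ⅓ + 2/(2 + 3 - 9))*5 = (2 - ⅓ + 2/(-4))*5 = (2 - ⅓ + 2*(-¼))*5 = (2 - ⅓ - ½)*5 = (7/6)*5 = 35/6)
B(-2)³ = (35/6)³ = 42875/216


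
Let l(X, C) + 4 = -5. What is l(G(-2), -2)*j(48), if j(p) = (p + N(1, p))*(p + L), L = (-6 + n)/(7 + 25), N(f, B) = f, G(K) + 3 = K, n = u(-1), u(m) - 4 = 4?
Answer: -339129/16 ≈ -21196.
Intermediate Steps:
u(m) = 8 (u(m) = 4 + 4 = 8)
n = 8
G(K) = -3 + K
L = 1/16 (L = (-6 + 8)/(7 + 25) = 2/32 = 2*(1/32) = 1/16 ≈ 0.062500)
l(X, C) = -9 (l(X, C) = -4 - 5 = -9)
j(p) = (1 + p)*(1/16 + p) (j(p) = (p + 1)*(p + 1/16) = (1 + p)*(1/16 + p))
l(G(-2), -2)*j(48) = -9*(1/16 + 48**2 + (17/16)*48) = -9*(1/16 + 2304 + 51) = -9*37681/16 = -339129/16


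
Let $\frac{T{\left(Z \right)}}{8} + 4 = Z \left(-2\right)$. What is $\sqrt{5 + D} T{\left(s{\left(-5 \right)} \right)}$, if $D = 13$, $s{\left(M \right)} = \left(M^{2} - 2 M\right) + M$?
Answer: $- 1536 \sqrt{2} \approx -2172.2$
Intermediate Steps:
$s{\left(M \right)} = M^{2} - M$
$T{\left(Z \right)} = -32 - 16 Z$ ($T{\left(Z \right)} = -32 + 8 Z \left(-2\right) = -32 + 8 \left(- 2 Z\right) = -32 - 16 Z$)
$\sqrt{5 + D} T{\left(s{\left(-5 \right)} \right)} = \sqrt{5 + 13} \left(-32 - 16 \left(- 5 \left(-1 - 5\right)\right)\right) = \sqrt{18} \left(-32 - 16 \left(\left(-5\right) \left(-6\right)\right)\right) = 3 \sqrt{2} \left(-32 - 480\right) = 3 \sqrt{2} \left(-512\right) = - 1536 \sqrt{2}$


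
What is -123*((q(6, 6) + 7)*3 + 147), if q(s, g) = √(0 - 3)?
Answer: -20664 - 369*I*√3 ≈ -20664.0 - 639.13*I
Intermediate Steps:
q(s, g) = I*√3 (q(s, g) = √(-3) = I*√3)
-123*((q(6, 6) + 7)*3 + 147) = -123*((I*√3 + 7)*3 + 147) = -123*((7 + I*√3)*3 + 147) = -123*((21 + 3*I*√3) + 147) = -123*(168 + 3*I*√3) = -20664 - 369*I*√3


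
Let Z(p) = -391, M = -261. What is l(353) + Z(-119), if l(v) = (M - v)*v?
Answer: -217133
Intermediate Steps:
l(v) = v*(-261 - v) (l(v) = (-261 - v)*v = v*(-261 - v))
l(353) + Z(-119) = -1*353*(261 + 353) - 391 = -1*353*614 - 391 = -216742 - 391 = -217133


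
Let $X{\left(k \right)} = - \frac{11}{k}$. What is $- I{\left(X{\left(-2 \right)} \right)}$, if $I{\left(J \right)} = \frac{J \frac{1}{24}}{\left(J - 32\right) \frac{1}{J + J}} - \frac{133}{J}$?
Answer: $\frac{339683}{13992} \approx 24.277$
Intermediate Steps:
$I{\left(J \right)} = - \frac{133}{J} + \frac{J^{2}}{12 \left(-32 + J\right)}$ ($I{\left(J \right)} = \frac{J \frac{1}{24}}{\left(-32 + J\right) \frac{1}{2 J}} - \frac{133}{J} = \frac{\frac{1}{24} J}{\left(-32 + J\right) \frac{1}{2 J}} - \frac{133}{J} = \frac{\frac{1}{24} J}{\frac{1}{2} \frac{1}{J} \left(-32 + J\right)} - \frac{133}{J} = \frac{J}{24} \frac{2 J}{-32 + J} - \frac{133}{J} = \frac{J^{2}}{12 \left(-32 + J\right)} - \frac{133}{J} = - \frac{133}{J} + \frac{J^{2}}{12 \left(-32 + J\right)}$)
$- I{\left(X{\left(-2 \right)} \right)} = - \frac{51072 + \left(- \frac{11}{-2}\right)^{3} - 1596 \left(- \frac{11}{-2}\right)}{12 \left(- \frac{11}{-2}\right) \left(-32 - \frac{11}{-2}\right)} = - \frac{51072 + \left(\left(-11\right) \left(- \frac{1}{2}\right)\right)^{3} - 1596 \left(\left(-11\right) \left(- \frac{1}{2}\right)\right)}{12 \left(\left(-11\right) \left(- \frac{1}{2}\right)\right) \left(-32 - - \frac{11}{2}\right)} = - \frac{51072 + \left(\frac{11}{2}\right)^{3} - 8778}{12 \cdot \frac{11}{2} \left(-32 + \frac{11}{2}\right)} = - \frac{2 \left(51072 + \frac{1331}{8} - 8778\right)}{12 \cdot 11 \left(- \frac{53}{2}\right)} = - \frac{2 \left(-2\right) 339683}{12 \cdot 11 \cdot 53 \cdot 8} = \left(-1\right) \left(- \frac{339683}{13992}\right) = \frac{339683}{13992}$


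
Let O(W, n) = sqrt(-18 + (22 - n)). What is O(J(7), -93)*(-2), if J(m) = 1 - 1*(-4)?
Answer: -2*sqrt(97) ≈ -19.698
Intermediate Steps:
J(m) = 5 (J(m) = 1 + 4 = 5)
O(W, n) = sqrt(4 - n)
O(J(7), -93)*(-2) = sqrt(4 - 1*(-93))*(-2) = sqrt(4 + 93)*(-2) = sqrt(97)*(-2) = -2*sqrt(97)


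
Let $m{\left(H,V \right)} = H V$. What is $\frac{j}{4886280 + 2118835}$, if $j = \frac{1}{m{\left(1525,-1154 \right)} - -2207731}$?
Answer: $\frac{1}{3137457911315} \approx 3.1873 \cdot 10^{-13}$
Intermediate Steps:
$j = \frac{1}{447881}$ ($j = \frac{1}{1525 \left(-1154\right) - -2207731} = \frac{1}{-1759850 + 2207731} = \frac{1}{447881} \approx 2.2327 \cdot 10^{-6}$)
$\frac{j}{4886280 + 2118835} = \frac{1}{447881 \left(4886280 + 2118835\right)} = \frac{1}{447881 \cdot 7005115} = \frac{1}{447881} \cdot \frac{1}{7005115} = \frac{1}{3137457911315}$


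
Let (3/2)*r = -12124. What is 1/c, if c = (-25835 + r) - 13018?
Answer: -3/140807 ≈ -2.1306e-5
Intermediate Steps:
r = -24248/3 (r = (2/3)*(-12124) = -24248/3 ≈ -8082.7)
c = -140807/3 (c = (-25835 - 24248/3) - 13018 = -101753/3 - 13018 = -140807/3 ≈ -46936.)
1/c = 1/(-140807/3) = -3/140807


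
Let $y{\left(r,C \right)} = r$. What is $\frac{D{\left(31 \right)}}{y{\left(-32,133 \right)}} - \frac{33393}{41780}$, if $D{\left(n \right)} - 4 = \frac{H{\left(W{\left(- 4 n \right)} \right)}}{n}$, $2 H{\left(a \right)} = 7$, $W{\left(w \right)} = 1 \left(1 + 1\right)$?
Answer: $- \frac{19226403}{20722880} \approx -0.92779$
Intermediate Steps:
$W{\left(w \right)} = 2$ ($W{\left(w \right)} = 1 \cdot 2 = 2$)
$H{\left(a \right)} = \frac{7}{2}$ ($H{\left(a \right)} = \frac{1}{2} \cdot 7 = \frac{7}{2}$)
$D{\left(n \right)} = 4 + \frac{7}{2 n}$
$\frac{D{\left(31 \right)}}{y{\left(-32,133 \right)}} - \frac{33393}{41780} = \frac{4 + \frac{7}{2 \cdot 31}}{-32} - \frac{33393}{41780} = \left(4 + \frac{7}{2} \cdot \frac{1}{31}\right) \left(- \frac{1}{32}\right) - \frac{33393}{41780} = \left(4 + \frac{7}{62}\right) \left(- \frac{1}{32}\right) - \frac{33393}{41780} = \frac{255}{62} \left(- \frac{1}{32}\right) - \frac{33393}{41780} = - \frac{255}{1984} - \frac{33393}{41780} = - \frac{19226403}{20722880}$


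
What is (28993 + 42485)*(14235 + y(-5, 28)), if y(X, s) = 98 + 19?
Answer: 1025852256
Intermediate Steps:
y(X, s) = 117
(28993 + 42485)*(14235 + y(-5, 28)) = (28993 + 42485)*(14235 + 117) = 71478*14352 = 1025852256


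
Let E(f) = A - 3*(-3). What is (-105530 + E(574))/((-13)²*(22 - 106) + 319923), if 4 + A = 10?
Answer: -105515/305727 ≈ -0.34513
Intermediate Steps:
A = 6 (A = -4 + 10 = 6)
E(f) = 15 (E(f) = 6 - 3*(-3) = 6 + 9 = 15)
(-105530 + E(574))/((-13)²*(22 - 106) + 319923) = (-105530 + 15)/((-13)²*(22 - 106) + 319923) = -105515/(169*(-84) + 319923) = -105515/(-14196 + 319923) = -105515/305727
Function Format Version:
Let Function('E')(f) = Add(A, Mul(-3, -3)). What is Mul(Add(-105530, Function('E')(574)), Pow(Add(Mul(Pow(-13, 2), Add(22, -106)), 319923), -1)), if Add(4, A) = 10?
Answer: Rational(-105515, 305727) ≈ -0.34513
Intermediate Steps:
A = 6 (A = Add(-4, 10) = 6)
Function('E')(f) = 15 (Function('E')(f) = Add(6, Mul(-3, -3)) = Add(6, 9) = 15)
Mul(Add(-105530, Function('E')(574)), Pow(Add(Mul(Pow(-13, 2), Add(22, -106)), 319923), -1)) = Mul(Add(-105530, 15), Pow(Add(Mul(Pow(-13, 2), Add(22, -106)), 319923), -1)) = Mul(-105515, Pow(Add(Mul(169, -84), 319923), -1)) = Mul(-105515, Pow(Add(-14196, 319923), -1)) = Mul(-105515, Pow(305727, -1)) = Mul(-105515, Rational(1, 305727)) = Rational(-105515, 305727)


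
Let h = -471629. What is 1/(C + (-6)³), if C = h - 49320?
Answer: -1/521165 ≈ -1.9188e-6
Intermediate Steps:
C = -520949 (C = -471629 - 49320 = -520949)
1/(C + (-6)³) = 1/(-520949 + (-6)³) = 1/(-520949 - 216) = 1/(-521165) = -1/521165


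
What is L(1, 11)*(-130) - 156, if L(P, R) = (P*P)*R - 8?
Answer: -546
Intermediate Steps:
L(P, R) = -8 + R*P² (L(P, R) = P²*R - 8 = R*P² - 8 = -8 + R*P²)
L(1, 11)*(-130) - 156 = (-8 + 11*1²)*(-130) - 156 = (-8 + 11*1)*(-130) - 156 = (-8 + 11)*(-130) - 156 = 3*(-130) - 156 = -390 - 156 = -546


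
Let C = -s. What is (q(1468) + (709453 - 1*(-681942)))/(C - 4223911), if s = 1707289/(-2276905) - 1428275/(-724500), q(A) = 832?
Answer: -18373138106653260/55742721982262047 ≈ -0.32961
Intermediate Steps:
s = 16120924867/13196941380 (s = 1707289*(-1/2276905) - 1428275*(-1/724500) = -1707289/2276905 + 57131/28980 = 16120924867/13196941380 ≈ 1.2216)
C = -16120924867/13196941380 (C = -1*16120924867/13196941380 = -16120924867/13196941380 ≈ -1.2216)
(q(1468) + (709453 - 1*(-681942)))/(C - 4223911) = (832 + (709453 - 1*(-681942)))/(-16120924867/13196941380 - 4223911) = (832 + (709453 + 681942))/(-55742721982262047/13196941380) = (832 + 1391395)*(-13196941380/55742721982262047) = 1392227*(-13196941380/55742721982262047) = -18373138106653260/55742721982262047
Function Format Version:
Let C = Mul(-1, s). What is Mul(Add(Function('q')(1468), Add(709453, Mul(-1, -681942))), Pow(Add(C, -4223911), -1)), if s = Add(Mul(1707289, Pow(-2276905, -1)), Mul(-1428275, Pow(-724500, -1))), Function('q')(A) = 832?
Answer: Rational(-18373138106653260, 55742721982262047) ≈ -0.32961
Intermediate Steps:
s = Rational(16120924867, 13196941380) (s = Add(Mul(1707289, Rational(-1, 2276905)), Mul(-1428275, Rational(-1, 724500))) = Add(Rational(-1707289, 2276905), Rational(57131, 28980)) = Rational(16120924867, 13196941380) ≈ 1.2216)
C = Rational(-16120924867, 13196941380) (C = Mul(-1, Rational(16120924867, 13196941380)) = Rational(-16120924867, 13196941380) ≈ -1.2216)
Mul(Add(Function('q')(1468), Add(709453, Mul(-1, -681942))), Pow(Add(C, -4223911), -1)) = Mul(Add(832, Add(709453, Mul(-1, -681942))), Pow(Add(Rational(-16120924867, 13196941380), -4223911), -1)) = Mul(Add(832, Add(709453, 681942)), Pow(Rational(-55742721982262047, 13196941380), -1)) = Mul(Add(832, 1391395), Rational(-13196941380, 55742721982262047)) = Mul(1392227, Rational(-13196941380, 55742721982262047)) = Rational(-18373138106653260, 55742721982262047)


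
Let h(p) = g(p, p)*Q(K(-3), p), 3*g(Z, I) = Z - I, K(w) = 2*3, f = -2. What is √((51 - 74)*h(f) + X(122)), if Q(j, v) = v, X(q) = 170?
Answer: √170 ≈ 13.038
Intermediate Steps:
K(w) = 6
g(Z, I) = -I/3 + Z/3 (g(Z, I) = (Z - I)/3 = -I/3 + Z/3)
h(p) = 0 (h(p) = (-p/3 + p/3)*p = 0*p = 0)
√((51 - 74)*h(f) + X(122)) = √((51 - 74)*0 + 170) = √(-23*0 + 170) = √(0 + 170) = √170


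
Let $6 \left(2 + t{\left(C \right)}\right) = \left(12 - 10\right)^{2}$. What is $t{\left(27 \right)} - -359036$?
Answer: $\frac{1077104}{3} \approx 3.5903 \cdot 10^{5}$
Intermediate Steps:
$t{\left(C \right)} = - \frac{4}{3}$ ($t{\left(C \right)} = -2 + \frac{\left(12 - 10\right)^{2}}{6} = -2 + \frac{2^{2}}{6} = -2 + \frac{1}{6} \cdot 4 = -2 + \frac{2}{3} = - \frac{4}{3}$)
$t{\left(27 \right)} - -359036 = - \frac{4}{3} - -359036 = - \frac{4}{3} + 359036 = \frac{1077104}{3}$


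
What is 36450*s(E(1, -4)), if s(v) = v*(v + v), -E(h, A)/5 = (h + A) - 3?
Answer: 65610000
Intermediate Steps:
E(h, A) = 15 - 5*A - 5*h (E(h, A) = -5*((h + A) - 3) = -5*((A + h) - 3) = -5*(-3 + A + h) = 15 - 5*A - 5*h)
s(v) = 2*v² (s(v) = v*(2*v) = 2*v²)
36450*s(E(1, -4)) = 36450*(2*(15 - 5*(-4) - 5*1)²) = 36450*(2*(15 + 20 - 5)²) = 36450*(2*30²) = 36450*(2*900) = 36450*1800 = 65610000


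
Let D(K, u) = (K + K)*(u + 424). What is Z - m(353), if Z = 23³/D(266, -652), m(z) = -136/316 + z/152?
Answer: -19090955/9582384 ≈ -1.9923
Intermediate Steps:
D(K, u) = 2*K*(424 + u) (D(K, u) = (2*K)*(424 + u) = 2*K*(424 + u))
m(z) = -34/79 + z/152 (m(z) = -136*1/316 + z*(1/152) = -34/79 + z/152)
Z = -12167/121296 (Z = 23³/((2*266*(424 - 652))) = 12167/((2*266*(-228))) = 12167/(-121296) = 12167*(-1/121296) = -12167/121296 ≈ -0.10031)
Z - m(353) = -12167/121296 - (-34/79 + (1/152)*353) = -12167/121296 - (-34/79 + 353/152) = -12167/121296 - 1*22719/12008 = -12167/121296 - 22719/12008 = -19090955/9582384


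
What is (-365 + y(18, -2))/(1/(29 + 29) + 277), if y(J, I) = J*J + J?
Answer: -1334/16067 ≈ -0.083027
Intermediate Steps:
y(J, I) = J + J² (y(J, I) = J² + J = J + J²)
(-365 + y(18, -2))/(1/(29 + 29) + 277) = (-365 + 18*(1 + 18))/(1/(29 + 29) + 277) = (-365 + 18*19)/(1/58 + 277) = (-365 + 342)/(1/58 + 277) = -23/16067/58 = -23*58/16067 = -1334/16067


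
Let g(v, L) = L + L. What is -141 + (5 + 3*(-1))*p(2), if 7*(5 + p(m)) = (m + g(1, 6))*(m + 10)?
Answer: -103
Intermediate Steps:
g(v, L) = 2*L
p(m) = -5 + (10 + m)*(12 + m)/7 (p(m) = -5 + ((m + 2*6)*(m + 10))/7 = -5 + ((m + 12)*(10 + m))/7 = -5 + ((12 + m)*(10 + m))/7 = -5 + ((10 + m)*(12 + m))/7 = -5 + (10 + m)*(12 + m)/7)
-141 + (5 + 3*(-1))*p(2) = -141 + (5 + 3*(-1))*(85/7 + (1/7)*2**2 + (22/7)*2) = -141 + (5 - 3)*(85/7 + (1/7)*4 + 44/7) = -141 + 2*(85/7 + 4/7 + 44/7) = -141 + 2*19 = -141 + 38 = -103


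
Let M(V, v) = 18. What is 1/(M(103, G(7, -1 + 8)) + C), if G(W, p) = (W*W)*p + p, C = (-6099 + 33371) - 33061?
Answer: -1/5771 ≈ -0.00017328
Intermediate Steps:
C = -5789 (C = 27272 - 33061 = -5789)
G(W, p) = p + p*W**2 (G(W, p) = W**2*p + p = p*W**2 + p = p + p*W**2)
1/(M(103, G(7, -1 + 8)) + C) = 1/(18 - 5789) = 1/(-5771) = -1/5771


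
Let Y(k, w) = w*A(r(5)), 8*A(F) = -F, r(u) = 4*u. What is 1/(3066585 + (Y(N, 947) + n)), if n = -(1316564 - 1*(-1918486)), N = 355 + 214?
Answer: -2/341665 ≈ -5.8537e-6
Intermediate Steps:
A(F) = -F/8 (A(F) = (-F)/8 = -F/8)
N = 569
Y(k, w) = -5*w/2 (Y(k, w) = w*(-5/2) = -5*w/2)
n = -3235050 (n = -(1316564 + 1918486) = -1*3235050 = -3235050)
1/(3066585 + (Y(N, 947) + n)) = 1/(3066585 + (-5/2*947 - 3235050)) = 1/(3066585 + (-4735/2 - 3235050)) = 1/(3066585 - 6474835/2) = 1/(-341665/2) = -2/341665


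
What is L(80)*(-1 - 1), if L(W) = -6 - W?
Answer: 172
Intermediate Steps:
L(80)*(-1 - 1) = (-6 - 1*80)*(-1 - 1) = (-6 - 80)*(-2) = -86*(-2) = 172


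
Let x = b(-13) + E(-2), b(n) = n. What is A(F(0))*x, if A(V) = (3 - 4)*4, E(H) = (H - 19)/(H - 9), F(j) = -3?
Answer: 488/11 ≈ 44.364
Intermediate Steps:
E(H) = (-19 + H)/(-9 + H)
A(V) = -4 (A(V) = -1*4 = -4)
x = -122/11 (x = -13 + (-19 - 2)/(-9 - 2) = -13 - 21/(-11) = -13 - 1/11*(-21) = -13 + 21/11 = -122/11 ≈ -11.091)
A(F(0))*x = -4*(-122/11) = 488/11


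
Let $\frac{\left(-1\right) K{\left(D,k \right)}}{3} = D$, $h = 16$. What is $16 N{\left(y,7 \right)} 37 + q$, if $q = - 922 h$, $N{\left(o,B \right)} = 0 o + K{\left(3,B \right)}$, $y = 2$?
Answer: $-20080$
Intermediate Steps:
$K{\left(D,k \right)} = - 3 D$
$N{\left(o,B \right)} = -9$ ($N{\left(o,B \right)} = 0 o - 9 = 0 - 9 = -9$)
$q = -14752$ ($q = \left(-922\right) 16 = -14752$)
$16 N{\left(y,7 \right)} 37 + q = 16 \left(-9\right) 37 - 14752 = \left(-144\right) 37 - 14752 = -5328 - 14752 = -20080$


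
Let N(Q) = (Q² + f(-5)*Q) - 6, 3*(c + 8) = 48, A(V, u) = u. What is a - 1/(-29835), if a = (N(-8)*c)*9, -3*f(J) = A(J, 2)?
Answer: 136047601/29835 ≈ 4560.0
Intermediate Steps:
c = 8 (c = -8 + (⅓)*48 = -8 + 16 = 8)
f(J) = -⅔ (f(J) = -⅓*2 = -⅔)
N(Q) = -6 + Q² - 2*Q/3 (N(Q) = (Q² - 2*Q/3) - 6 = -6 + Q² - 2*Q/3)
a = 4560 (a = ((-6 + (-8)² - ⅔*(-8))*8)*9 = ((-6 + 64 + 16/3)*8)*9 = ((190/3)*8)*9 = (1520/3)*9 = 4560)
a - 1/(-29835) = 4560 - 1/(-29835) = 4560 - 1*(-1/29835) = 4560 + 1/29835 = 136047601/29835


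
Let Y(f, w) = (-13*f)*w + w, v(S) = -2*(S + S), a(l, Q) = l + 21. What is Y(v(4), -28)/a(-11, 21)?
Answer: -2926/5 ≈ -585.20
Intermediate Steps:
a(l, Q) = 21 + l
v(S) = -4*S
Y(f, w) = w - 13*f*w (Y(f, w) = -13*f*w + w = w - 13*f*w)
Y(v(4), -28)/a(-11, 21) = (-28*(1 - (-52)*4))/(21 - 11) = -28*(1 - 13*(-16))/10 = -28*(1 + 208)*(⅒) = -28*209*(⅒) = -5852*⅒ = -2926/5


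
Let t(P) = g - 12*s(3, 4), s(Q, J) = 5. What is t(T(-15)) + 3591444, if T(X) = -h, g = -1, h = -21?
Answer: 3591383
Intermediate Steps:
T(X) = 21 (T(X) = -1*(-21) = 21)
t(P) = -61 (t(P) = -1 - 12*5 = -1 - 60 = -61)
t(T(-15)) + 3591444 = -61 + 3591444 = 3591383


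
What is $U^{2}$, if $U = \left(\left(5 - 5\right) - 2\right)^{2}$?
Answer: $16$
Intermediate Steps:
$U = 4$ ($U = \left(0 - 2\right)^{2} = \left(-2\right)^{2} = 4$)
$U^{2} = 4^{2} = 16$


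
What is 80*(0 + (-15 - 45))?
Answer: -4800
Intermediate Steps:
80*(0 + (-15 - 45)) = 80*(0 - 60) = 80*(-60) = -4800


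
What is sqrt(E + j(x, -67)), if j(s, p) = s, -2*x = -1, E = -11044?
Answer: I*sqrt(44174)/2 ≈ 105.09*I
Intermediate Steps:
x = 1/2 (x = -1/2*(-1) = 1/2 ≈ 0.50000)
sqrt(E + j(x, -67)) = sqrt(-11044 + 1/2) = sqrt(-22087/2) = I*sqrt(44174)/2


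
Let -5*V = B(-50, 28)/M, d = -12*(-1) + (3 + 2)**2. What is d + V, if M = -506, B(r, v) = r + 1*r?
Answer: 9351/253 ≈ 36.960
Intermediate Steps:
B(r, v) = 2*r (B(r, v) = r + r = 2*r)
d = 37 (d = 12 + 5**2 = 12 + 25 = 37)
V = -10/253 (V = -2*(-50)/(5*(-506)) = -(-20)*(-1)/506 = -1/5*50/253 = -10/253 ≈ -0.039526)
d + V = 37 - 10/253 = 9351/253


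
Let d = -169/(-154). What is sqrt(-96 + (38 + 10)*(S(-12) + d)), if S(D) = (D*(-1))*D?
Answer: 2*I*sqrt(10309530)/77 ≈ 83.399*I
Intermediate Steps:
d = 169/154 (d = -169*(-1/154) = 169/154 ≈ 1.0974)
S(D) = -D**2 (S(D) = (-D)*D = -D**2)
sqrt(-96 + (38 + 10)*(S(-12) + d)) = sqrt(-96 + (38 + 10)*(-1*(-12)**2 + 169/154)) = sqrt(-96 + 48*(-1*144 + 169/154)) = sqrt(-96 + 48*(-144 + 169/154)) = sqrt(-96 + 48*(-22007/154)) = sqrt(-96 - 528168/77) = sqrt(-535560/77) = 2*I*sqrt(10309530)/77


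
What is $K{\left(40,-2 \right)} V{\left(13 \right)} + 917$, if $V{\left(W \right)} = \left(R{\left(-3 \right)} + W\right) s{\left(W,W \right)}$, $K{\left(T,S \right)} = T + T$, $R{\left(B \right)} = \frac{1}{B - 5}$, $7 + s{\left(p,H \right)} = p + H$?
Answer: $20487$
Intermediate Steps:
$s{\left(p,H \right)} = -7 + H + p$ ($s{\left(p,H \right)} = -7 + \left(p + H\right) = -7 + \left(H + p\right) = -7 + H + p$)
$R{\left(B \right)} = \frac{1}{-5 + B}$
$K{\left(T,S \right)} = 2 T$
$V{\left(W \right)} = \left(-7 + 2 W\right) \left(- \frac{1}{8} + W\right)$ ($V{\left(W \right)} = \left(\frac{1}{-5 - 3} + W\right) \left(-7 + W + W\right) = \left(\frac{1}{-8} + W\right) \left(-7 + 2 W\right) = \left(- \frac{1}{8} + W\right) \left(-7 + 2 W\right) = \left(-7 + 2 W\right) \left(- \frac{1}{8} + W\right)$)
$K{\left(40,-2 \right)} V{\left(13 \right)} + 917 = 2 \cdot 40 \frac{\left(-1 + 8 \cdot 13\right) \left(-7 + 2 \cdot 13\right)}{8} + 917 = 80 \frac{\left(-1 + 104\right) \left(-7 + 26\right)}{8} + 917 = 80 \cdot \frac{1}{8} \cdot 103 \cdot 19 + 917 = 80 \cdot \frac{1957}{8} + 917 = 19570 + 917 = 20487$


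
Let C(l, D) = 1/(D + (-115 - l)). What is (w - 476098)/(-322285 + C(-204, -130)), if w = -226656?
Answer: 14406457/6606843 ≈ 2.1805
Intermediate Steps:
C(l, D) = 1/(-115 + D - l)
(w - 476098)/(-322285 + C(-204, -130)) = (-226656 - 476098)/(-322285 - 1/(115 - 204 - 1*(-130))) = -702754/(-322285 - 1/(115 - 204 + 130)) = -702754/(-322285 - 1/41) = -702754/(-13213686/41) = -702754*(-41/13213686) = 14406457/6606843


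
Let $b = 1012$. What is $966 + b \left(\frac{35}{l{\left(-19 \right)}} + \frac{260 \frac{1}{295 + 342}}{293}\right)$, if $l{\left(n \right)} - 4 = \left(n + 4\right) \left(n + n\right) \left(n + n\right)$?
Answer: $\frac{75068466993}{77728798} \approx 965.77$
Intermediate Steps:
$l{\left(n \right)} = 4 + 4 n^{2} \left(4 + n\right)$ ($l{\left(n \right)} = 4 + \left(n + 4\right) \left(n + n\right) \left(n + n\right) = 4 + \left(4 + n\right) 2 n 2 n = 4 + 2 n \left(4 + n\right) 2 n = 4 + 4 n^{2} \left(4 + n\right)$)
$966 + b \left(\frac{35}{l{\left(-19 \right)}} + \frac{260 \frac{1}{295 + 342}}{293}\right) = 966 + 1012 \left(\frac{35}{4 + 4 \left(-19\right)^{3} + 16 \left(-19\right)^{2}} + \frac{260 \frac{1}{295 + 342}}{293}\right) = 966 + 1012 \left(\frac{35}{4 + 4 \left(-6859\right) + 16 \cdot 361} + \frac{260}{637} \cdot \frac{1}{293}\right) = 966 + 1012 \left(\frac{35}{4 - 27436 + 5776} + 260 \cdot \frac{1}{637} \cdot \frac{1}{293}\right) = 966 + 1012 \left(\frac{35}{-21656} + \frac{20}{49} \cdot \frac{1}{293}\right) = 966 + 1012 \left(35 \left(- \frac{1}{21656}\right) + \frac{20}{14357}\right) = 966 + 1012 \left(- \frac{35}{21656} + \frac{20}{14357}\right) = 966 + 1012 \left(- \frac{69375}{310915192}\right) = 966 - \frac{17551875}{77728798} = \frac{75068466993}{77728798}$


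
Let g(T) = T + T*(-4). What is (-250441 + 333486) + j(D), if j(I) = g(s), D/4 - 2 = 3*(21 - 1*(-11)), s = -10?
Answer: 83075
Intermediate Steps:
g(T) = -3*T (g(T) = T - 4*T = -3*T)
D = 392 (D = 8 + 4*(3*(21 - 1*(-11))) = 8 + 4*(3*(21 + 11)) = 8 + 4*(3*32) = 8 + 4*96 = 8 + 384 = 392)
j(I) = 30 (j(I) = -3*(-10) = 30)
(-250441 + 333486) + j(D) = (-250441 + 333486) + 30 = 83045 + 30 = 83075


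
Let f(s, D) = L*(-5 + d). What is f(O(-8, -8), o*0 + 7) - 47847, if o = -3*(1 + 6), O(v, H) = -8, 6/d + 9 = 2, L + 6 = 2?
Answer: -334765/7 ≈ -47824.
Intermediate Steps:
L = -4 (L = -6 + 2 = -4)
d = -6/7 (d = 6/(-9 + 2) = 6/(-7) = 6*(-1/7) = -6/7 ≈ -0.85714)
o = -21 (o = -3*7 = -21)
f(s, D) = 164/7 (f(s, D) = -4*(-5 - 6/7) = -4*(-41/7) = 164/7)
f(O(-8, -8), o*0 + 7) - 47847 = 164/7 - 47847 = -334765/7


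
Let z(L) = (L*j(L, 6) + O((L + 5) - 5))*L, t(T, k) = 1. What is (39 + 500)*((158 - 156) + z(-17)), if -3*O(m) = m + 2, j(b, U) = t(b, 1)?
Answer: 111034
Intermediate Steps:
j(b, U) = 1
O(m) = -⅔ - m/3 (O(m) = -(m + 2)/3 = -(2 + m)/3 = -⅔ - m/3)
z(L) = L*(-⅔ + 2*L/3) (z(L) = (L*1 + (-⅔ - ((L + 5) - 5)/3))*L = (L + (-⅔ - ((5 + L) - 5)/3))*L = (L + (-⅔ - L/3))*L = (-⅔ + 2*L/3)*L = L*(-⅔ + 2*L/3))
(39 + 500)*((158 - 156) + z(-17)) = (39 + 500)*((158 - 156) + (⅔)*(-17)*(-1 - 17)) = 539*(2 + (⅔)*(-17)*(-18)) = 539*(2 + 204) = 539*206 = 111034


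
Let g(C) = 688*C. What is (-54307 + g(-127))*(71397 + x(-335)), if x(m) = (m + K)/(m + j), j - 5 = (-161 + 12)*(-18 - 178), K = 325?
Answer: -146040954288572/14437 ≈ -1.0116e+10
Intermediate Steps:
j = 29209 (j = 5 + (-161 + 12)*(-18 - 178) = 5 - 149*(-196) = 5 + 29204 = 29209)
x(m) = (325 + m)/(29209 + m) (x(m) = (m + 325)/(m + 29209) = (325 + m)/(29209 + m))
(-54307 + g(-127))*(71397 + x(-335)) = (-54307 + 688*(-127))*(71397 + (325 - 335)/(29209 - 335)) = (-54307 - 87376)*(71397 - 10/28874) = -141683*(71397 + (1/28874)*(-10)) = -141683*(71397 - 5/14437) = -141683*1030758484/14437 = -146040954288572/14437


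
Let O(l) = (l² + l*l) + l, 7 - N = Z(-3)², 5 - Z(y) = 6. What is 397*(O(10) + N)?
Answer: 85752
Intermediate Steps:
Z(y) = -1 (Z(y) = 5 - 1*6 = 5 - 6 = -1)
N = 6 (N = 7 - 1*(-1)² = 7 - 1*1 = 7 - 1 = 6)
O(l) = l + 2*l² (O(l) = (l² + l²) + l = 2*l² + l = l + 2*l²)
397*(O(10) + N) = 397*(10*(1 + 2*10) + 6) = 397*(10*(1 + 20) + 6) = 397*(10*21 + 6) = 397*(210 + 6) = 397*216 = 85752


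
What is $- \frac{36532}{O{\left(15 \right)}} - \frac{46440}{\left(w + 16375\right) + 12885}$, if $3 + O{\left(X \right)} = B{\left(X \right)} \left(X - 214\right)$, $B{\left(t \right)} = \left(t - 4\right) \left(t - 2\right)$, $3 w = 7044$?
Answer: $- \frac{579788}{3123485} \approx -0.18562$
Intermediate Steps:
$w = 2348$ ($w = \frac{1}{3} \cdot 7044 = 2348$)
$B{\left(t \right)} = \left(-4 + t\right) \left(-2 + t\right)$
$O{\left(X \right)} = -3 + \left(-214 + X\right) \left(8 + X^{2} - 6 X\right)$ ($O{\left(X \right)} = -3 + \left(8 + X^{2} - 6 X\right) \left(X - 214\right) = -3 + \left(8 + X^{2} - 6 X\right) \left(-214 + X\right) = -3 + \left(-214 + X\right) \left(8 + X^{2} - 6 X\right)$)
$- \frac{36532}{O{\left(15 \right)}} - \frac{46440}{\left(w + 16375\right) + 12885} = - \frac{36532}{-1715 + 15^{3} - 220 \cdot 15^{2} + 1292 \cdot 15} - \frac{46440}{\left(2348 + 16375\right) + 12885} = - \frac{36532}{-1715 + 3375 - 49500 + 19380} - \frac{46440}{18723 + 12885} = - \frac{36532}{-1715 + 3375 - 49500 + 19380} - \frac{46440}{31608} = - \frac{36532}{-28460} - \frac{645}{439} = \left(-36532\right) \left(- \frac{1}{28460}\right) - \frac{645}{439} = \frac{9133}{7115} - \frac{645}{439} = - \frac{579788}{3123485}$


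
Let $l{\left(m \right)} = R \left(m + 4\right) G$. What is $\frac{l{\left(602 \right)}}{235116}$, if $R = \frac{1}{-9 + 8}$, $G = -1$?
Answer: $\frac{101}{39186} \approx 0.0025775$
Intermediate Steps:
$R = -1$ ($R = \frac{1}{-1} = -1$)
$l{\left(m \right)} = 4 + m$ ($l{\left(m \right)} = - (m + 4) \left(-1\right) = - (4 + m) \left(-1\right) = \left(-4 - m\right) \left(-1\right) = 4 + m$)
$\frac{l{\left(602 \right)}}{235116} = \frac{4 + 602}{235116} = 606 \cdot \frac{1}{235116} = \frac{101}{39186}$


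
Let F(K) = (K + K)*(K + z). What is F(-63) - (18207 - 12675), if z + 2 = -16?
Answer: 4674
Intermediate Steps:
z = -18 (z = -2 - 16 = -18)
F(K) = 2*K*(-18 + K) (F(K) = (K + K)*(K - 18) = (2*K)*(-18 + K) = 2*K*(-18 + K))
F(-63) - (18207 - 12675) = 2*(-63)*(-18 - 63) - (18207 - 12675) = 2*(-63)*(-81) - 1*5532 = 10206 - 5532 = 4674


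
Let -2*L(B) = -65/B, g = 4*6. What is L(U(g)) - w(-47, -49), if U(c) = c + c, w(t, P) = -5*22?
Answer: 10625/96 ≈ 110.68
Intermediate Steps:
w(t, P) = -110
g = 24
U(c) = 2*c
L(B) = 65/(2*B) (L(B) = -(-65)/(2*B) = 65/(2*B))
L(U(g)) - w(-47, -49) = 65/(2*((2*24))) - 1*(-110) = (65/2)/48 + 110 = (65/2)*(1/48) + 110 = 65/96 + 110 = 10625/96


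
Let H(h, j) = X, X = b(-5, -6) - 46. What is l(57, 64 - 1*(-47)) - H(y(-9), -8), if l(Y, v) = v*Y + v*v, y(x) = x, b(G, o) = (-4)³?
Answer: 18758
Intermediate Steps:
b(G, o) = -64
X = -110 (X = -64 - 46 = -110)
H(h, j) = -110
l(Y, v) = v² + Y*v (l(Y, v) = Y*v + v² = v² + Y*v)
l(57, 64 - 1*(-47)) - H(y(-9), -8) = (64 - 1*(-47))*(57 + (64 - 1*(-47))) - 1*(-110) = (64 + 47)*(57 + (64 + 47)) + 110 = 111*(57 + 111) + 110 = 111*168 + 110 = 18648 + 110 = 18758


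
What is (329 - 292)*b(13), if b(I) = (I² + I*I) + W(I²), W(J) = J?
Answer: 18759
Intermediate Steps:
b(I) = 3*I² (b(I) = (I² + I*I) + I² = (I² + I²) + I² = 2*I² + I² = 3*I²)
(329 - 292)*b(13) = (329 - 292)*(3*13²) = 37*(3*169) = 37*507 = 18759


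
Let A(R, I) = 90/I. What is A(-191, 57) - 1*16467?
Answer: -312843/19 ≈ -16465.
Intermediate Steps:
A(-191, 57) - 1*16467 = 90/57 - 1*16467 = 90*(1/57) - 16467 = 30/19 - 16467 = -312843/19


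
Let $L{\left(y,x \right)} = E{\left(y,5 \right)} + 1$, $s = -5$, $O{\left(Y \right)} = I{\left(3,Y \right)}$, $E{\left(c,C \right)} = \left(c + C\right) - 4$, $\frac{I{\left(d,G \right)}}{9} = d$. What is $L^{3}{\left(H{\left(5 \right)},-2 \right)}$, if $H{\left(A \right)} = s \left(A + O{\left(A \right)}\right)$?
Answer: $-3944312$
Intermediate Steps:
$I{\left(d,G \right)} = 9 d$
$E{\left(c,C \right)} = -4 + C + c$ ($E{\left(c,C \right)} = \left(C + c\right) - 4 = -4 + C + c$)
$O{\left(Y \right)} = 27$ ($O{\left(Y \right)} = 9 \cdot 3 = 27$)
$H{\left(A \right)} = -135 - 5 A$ ($H{\left(A \right)} = - 5 \left(A + 27\right) = - 5 \left(27 + A\right) = -135 - 5 A$)
$L{\left(y,x \right)} = 2 + y$ ($L{\left(y,x \right)} = \left(-4 + 5 + y\right) + 1 = \left(1 + y\right) + 1 = 2 + y$)
$L^{3}{\left(H{\left(5 \right)},-2 \right)} = \left(2 - 160\right)^{3} = \left(-158\right)^{3} = -3944312$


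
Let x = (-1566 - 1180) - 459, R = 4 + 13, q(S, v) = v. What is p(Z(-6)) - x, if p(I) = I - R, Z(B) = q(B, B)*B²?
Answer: 2972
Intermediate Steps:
R = 17
Z(B) = B³ (Z(B) = B*B² = B³)
p(I) = -17 + I (p(I) = I - 1*17 = I - 17 = -17 + I)
x = -3205 (x = -2746 - 459 = -3205)
p(Z(-6)) - x = (-17 + (-6)³) - 1*(-3205) = (-17 - 216) + 3205 = -233 + 3205 = 2972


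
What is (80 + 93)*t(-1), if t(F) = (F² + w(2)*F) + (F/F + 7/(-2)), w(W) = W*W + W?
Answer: -2595/2 ≈ -1297.5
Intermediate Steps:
w(W) = W + W² (w(W) = W² + W = W + W²)
t(F) = -5/2 + F² + 6*F (t(F) = (F² + (2*(1 + 2))*F) + (F/F + 7/(-2)) = (F² + (2*3)*F) + (1 + 7*(-½)) = (F² + 6*F) + (1 - 7/2) = (F² + 6*F) - 5/2 = -5/2 + F² + 6*F)
(80 + 93)*t(-1) = (80 + 93)*(-5/2 + (-1)² + 6*(-1)) = 173*(-5/2 + 1 - 6) = 173*(-15/2) = -2595/2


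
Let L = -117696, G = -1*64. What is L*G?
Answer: 7532544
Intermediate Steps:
G = -64
L*G = -117696*(-64) = 7532544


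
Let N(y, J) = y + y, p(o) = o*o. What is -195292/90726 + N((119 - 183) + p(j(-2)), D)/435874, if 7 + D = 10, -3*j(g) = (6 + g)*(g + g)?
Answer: -63846867626/29658828393 ≈ -2.1527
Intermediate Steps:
j(g) = -2*g*(6 + g)/3 (j(g) = -(6 + g)*(g + g)/3 = -(6 + g)*2*g/3 = -2*g*(6 + g)/3)
p(o) = o²
D = 3 (D = -7 + 10 = 3)
N(y, J) = 2*y
-195292/90726 + N((119 - 183) + p(j(-2)), D)/435874 = -195292/90726 + (2*((119 - 183) + (-⅔*(-2)*(6 - 2))²))/435874 = -195292*1/90726 + (2*(-64 + (-⅔*(-2)*4)²))*(1/435874) = -97646/45363 + (2*(-64 + (16/3)²))*(1/435874) = -97646/45363 + (2*(-64 + 256/9))*(1/435874) = -97646/45363 + (2*(-320/9))*(1/435874) = -97646/45363 - 640/9*1/435874 = -97646/45363 - 320/1961433 = -63846867626/29658828393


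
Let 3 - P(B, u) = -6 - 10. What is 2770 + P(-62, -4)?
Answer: 2789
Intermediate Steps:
P(B, u) = 19 (P(B, u) = 3 - (-6 - 10) = 3 - 1*(-16) = 3 + 16 = 19)
2770 + P(-62, -4) = 2770 + 19 = 2789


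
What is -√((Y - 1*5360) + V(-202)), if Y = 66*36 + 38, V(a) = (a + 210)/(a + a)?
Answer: -2*I*√7513087/101 ≈ -54.277*I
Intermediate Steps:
V(a) = (210 + a)/(2*a) (V(a) = (210 + a)/((2*a)) = (210 + a)*(1/(2*a)) = (210 + a)/(2*a))
Y = 2414 (Y = 2376 + 38 = 2414)
-√((Y - 1*5360) + V(-202)) = -√((2414 - 1*5360) + (½)*(210 - 202)/(-202)) = -√((2414 - 5360) + (½)*(-1/202)*8) = -√(-2946 - 2/101) = -√(-297548/101) = -2*I*√7513087/101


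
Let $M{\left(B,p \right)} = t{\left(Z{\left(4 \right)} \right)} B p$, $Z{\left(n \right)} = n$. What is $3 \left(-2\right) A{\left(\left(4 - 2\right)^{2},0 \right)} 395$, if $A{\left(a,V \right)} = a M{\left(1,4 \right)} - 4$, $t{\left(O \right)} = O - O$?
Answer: $9480$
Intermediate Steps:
$t{\left(O \right)} = 0$
$M{\left(B,p \right)} = 0$ ($M{\left(B,p \right)} = 0 B p = 0 p = 0$)
$A{\left(a,V \right)} = -4$ ($A{\left(a,V \right)} = a 0 - 4 = 0 - 4 = -4$)
$3 \left(-2\right) A{\left(\left(4 - 2\right)^{2},0 \right)} 395 = 3 \left(-2\right) \left(-4\right) 395 = \left(-6\right) \left(-4\right) 395 = 24 \cdot 395 = 9480$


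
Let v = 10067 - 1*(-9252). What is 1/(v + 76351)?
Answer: 1/95670 ≈ 1.0453e-5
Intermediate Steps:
v = 19319 (v = 10067 + 9252 = 19319)
1/(v + 76351) = 1/(19319 + 76351) = 1/95670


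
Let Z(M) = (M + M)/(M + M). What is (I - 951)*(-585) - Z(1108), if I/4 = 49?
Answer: 441674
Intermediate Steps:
I = 196 (I = 4*49 = 196)
Z(M) = 1 (Z(M) = (2*M)/((2*M)) = (2*M)*(1/(2*M)) = 1)
(I - 951)*(-585) - Z(1108) = (196 - 951)*(-585) - 1*1 = -755*(-585) - 1 = 441675 - 1 = 441674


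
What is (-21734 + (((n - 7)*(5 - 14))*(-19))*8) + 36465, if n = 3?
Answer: 9259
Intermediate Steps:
(-21734 + (((n - 7)*(5 - 14))*(-19))*8) + 36465 = (-21734 + (((3 - 7)*(5 - 14))*(-19))*8) + 36465 = (-21734 + (-4*(-9)*(-19))*8) + 36465 = (-21734 + (36*(-19))*8) + 36465 = (-21734 - 684*8) + 36465 = (-21734 - 5472) + 36465 = -27206 + 36465 = 9259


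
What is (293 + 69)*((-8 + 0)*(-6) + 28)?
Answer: 27512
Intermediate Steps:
(293 + 69)*((-8 + 0)*(-6) + 28) = 362*(-8*(-6) + 28) = 362*(48 + 28) = 362*76 = 27512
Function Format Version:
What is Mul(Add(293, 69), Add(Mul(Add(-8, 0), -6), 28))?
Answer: 27512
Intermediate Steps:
Mul(Add(293, 69), Add(Mul(Add(-8, 0), -6), 28)) = Mul(362, Add(Mul(-8, -6), 28)) = Mul(362, Add(48, 28)) = Mul(362, 76) = 27512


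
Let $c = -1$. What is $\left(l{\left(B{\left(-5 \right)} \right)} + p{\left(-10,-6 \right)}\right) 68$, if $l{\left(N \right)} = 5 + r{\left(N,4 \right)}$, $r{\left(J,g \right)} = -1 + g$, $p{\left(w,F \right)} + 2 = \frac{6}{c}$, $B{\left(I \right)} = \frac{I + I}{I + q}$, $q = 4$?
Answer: $0$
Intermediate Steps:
$B{\left(I \right)} = \frac{2 I}{4 + I}$ ($B{\left(I \right)} = \frac{I + I}{I + 4} = \frac{2 I}{4 + I}$)
$p{\left(w,F \right)} = -8$ ($p{\left(w,F \right)} = -2 + \frac{6}{-1} = -2 + 6 \left(-1\right) = -2 - 6 = -8$)
$l{\left(N \right)} = 8$ ($l{\left(N \right)} = 5 + \left(-1 + 4\right) = 5 + 3 = 8$)
$\left(l{\left(B{\left(-5 \right)} \right)} + p{\left(-10,-6 \right)}\right) 68 = \left(8 - 8\right) 68 = 0 \cdot 68 = 0$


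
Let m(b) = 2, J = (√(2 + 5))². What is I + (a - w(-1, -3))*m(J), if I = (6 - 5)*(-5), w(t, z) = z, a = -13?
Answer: -25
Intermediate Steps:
J = 7 (J = (√7)² = 7)
I = -5 (I = 1*(-5) = -5)
I + (a - w(-1, -3))*m(J) = -5 + (-13 - 1*(-3))*2 = -5 + (-13 + 3)*2 = -5 - 10*2 = -5 - 20 = -25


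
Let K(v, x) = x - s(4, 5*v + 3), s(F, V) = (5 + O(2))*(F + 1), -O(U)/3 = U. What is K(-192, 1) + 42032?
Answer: 42038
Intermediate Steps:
O(U) = -3*U
s(F, V) = -1 - F (s(F, V) = (5 - 3*2)*(F + 1) = (5 - 6)*(1 + F) = -(1 + F) = -1 - F)
K(v, x) = 5 + x (K(v, x) = x - (-1 - 1*4) = x - (-1 - 4) = x - 1*(-5) = x + 5 = 5 + x)
K(-192, 1) + 42032 = (5 + 1) + 42032 = 6 + 42032 = 42038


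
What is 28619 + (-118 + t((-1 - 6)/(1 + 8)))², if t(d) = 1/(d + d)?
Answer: 8368245/196 ≈ 42695.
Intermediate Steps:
t(d) = 1/(2*d)
28619 + (-118 + t((-1 - 6)/(1 + 8)))² = 28619 + (-118 + 1/(2*(((-1 - 6)/(1 + 8)))))² = 28619 + (-118 + 1/(2*((-7/9))))² = 28619 + (-118 + 1/(2*((-7*⅑))))² = 28619 + (-118 + 1/(2*(-7/9)))² = 28619 + (-118 + (½)*(-9/7))² = 28619 + (-118 - 9/14)² = 28619 + (-1661/14)² = 28619 + 2758921/196 = 8368245/196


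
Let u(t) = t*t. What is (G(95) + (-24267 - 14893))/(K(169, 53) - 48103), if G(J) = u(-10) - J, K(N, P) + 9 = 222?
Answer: 7831/9578 ≈ 0.81760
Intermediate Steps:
u(t) = t²
K(N, P) = 213 (K(N, P) = -9 + 222 = 213)
G(J) = 100 - J (G(J) = (-10)² - J = 100 - J)
(G(95) + (-24267 - 14893))/(K(169, 53) - 48103) = ((100 - 1*95) + (-24267 - 14893))/(213 - 48103) = ((100 - 95) - 39160)/(-47890) = (5 - 39160)*(-1/47890) = -39155*(-1/47890) = 7831/9578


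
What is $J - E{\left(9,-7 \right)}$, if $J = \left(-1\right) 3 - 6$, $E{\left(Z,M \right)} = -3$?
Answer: $-6$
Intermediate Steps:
$J = -9$ ($J = -3 - 6 = -9$)
$J - E{\left(9,-7 \right)} = -9 - -3 = -9 + 3 = -6$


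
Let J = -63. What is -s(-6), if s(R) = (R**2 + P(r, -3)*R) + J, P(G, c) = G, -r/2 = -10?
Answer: 147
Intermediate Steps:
r = 20 (r = -2*(-10) = 20)
s(R) = -63 + R**2 + 20*R (s(R) = (R**2 + 20*R) - 63 = -63 + R**2 + 20*R)
-s(-6) = -(-63 + (-6)**2 + 20*(-6)) = -(-63 + 36 - 120) = -1*(-147) = 147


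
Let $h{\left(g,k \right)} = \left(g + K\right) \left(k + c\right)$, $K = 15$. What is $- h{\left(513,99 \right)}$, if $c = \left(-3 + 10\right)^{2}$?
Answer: $-78144$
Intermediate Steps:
$c = 49$ ($c = 7^{2} = 49$)
$h{\left(g,k \right)} = \left(15 + g\right) \left(49 + k\right)$ ($h{\left(g,k \right)} = \left(g + 15\right) \left(k + 49\right) = \left(15 + g\right) \left(49 + k\right)$)
$- h{\left(513,99 \right)} = - (735 + 15 \cdot 99 + 49 \cdot 513 + 513 \cdot 99) = - (735 + 1485 + 25137 + 50787) = \left(-1\right) 78144 = -78144$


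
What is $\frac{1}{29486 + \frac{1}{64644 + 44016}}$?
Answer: $\frac{108660}{3203948761} \approx 3.3914 \cdot 10^{-5}$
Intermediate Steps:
$\frac{1}{29486 + \frac{1}{64644 + 44016}} = \frac{1}{29486 + \frac{1}{108660}} = \frac{1}{\frac{3203948761}{108660}} = \frac{108660}{3203948761}$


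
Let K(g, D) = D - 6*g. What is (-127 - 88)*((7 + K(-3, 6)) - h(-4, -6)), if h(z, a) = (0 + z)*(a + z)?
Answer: 1935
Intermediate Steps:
K(g, D) = D - 6*g
h(z, a) = z*(a + z)
(-127 - 88)*((7 + K(-3, 6)) - h(-4, -6)) = (-127 - 88)*((7 + (6 - 6*(-3))) - (-4)*(-6 - 4)) = -215*((7 + (6 + 18)) - (-4)*(-10)) = -215*((7 + 24) - 1*40) = -215*(31 - 40) = -215*(-9) = 1935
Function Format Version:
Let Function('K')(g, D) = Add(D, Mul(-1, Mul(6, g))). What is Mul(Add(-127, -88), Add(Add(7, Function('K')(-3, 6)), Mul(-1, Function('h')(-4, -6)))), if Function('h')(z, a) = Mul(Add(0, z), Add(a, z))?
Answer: 1935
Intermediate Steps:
Function('K')(g, D) = Add(D, Mul(-6, g))
Function('h')(z, a) = Mul(z, Add(a, z))
Mul(Add(-127, -88), Add(Add(7, Function('K')(-3, 6)), Mul(-1, Function('h')(-4, -6)))) = Mul(Add(-127, -88), Add(Add(7, Add(6, Mul(-6, -3))), Mul(-1, Mul(-4, Add(-6, -4))))) = Mul(-215, Add(Add(7, Add(6, 18)), Mul(-1, Mul(-4, -10)))) = Mul(-215, Add(Add(7, 24), Mul(-1, 40))) = Mul(-215, Add(31, -40)) = Mul(-215, -9) = 1935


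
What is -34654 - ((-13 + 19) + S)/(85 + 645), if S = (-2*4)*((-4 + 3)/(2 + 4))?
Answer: -37946141/1095 ≈ -34654.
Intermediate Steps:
S = 4/3 (S = -(-8)/6 = -8*(-⅙) = 4/3 ≈ 1.3333)
-34654 - ((-13 + 19) + S)/(85 + 645) = -34654 - ((-13 + 19) + 4/3)/(85 + 645) = -34654 - (6 + 4/3)/730 = -34654 - 22/(3*730) = -34654 - 1*11/1095 = -34654 - 11/1095 = -37946141/1095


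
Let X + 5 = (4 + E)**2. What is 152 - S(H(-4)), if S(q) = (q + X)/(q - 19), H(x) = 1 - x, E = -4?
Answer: 152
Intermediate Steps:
X = -5 (X = -5 + (4 - 4)**2 = -5 + 0**2 = -5 + 0 = -5)
S(q) = (-5 + q)/(-19 + q) (S(q) = (q - 5)/(q - 19) = (-5 + q)/(-19 + q))
152 - S(H(-4)) = 152 - (-5 + (1 - 1*(-4)))/(-19 + (1 - 1*(-4))) = 152 - (-5 + (1 + 4))/(-19 + (1 + 4)) = 152 - (-5 + 5)/(-19 + 5) = 152 - 0/(-14) = 152 - (-1)*0/14 = 152 - 1*0 = 152 + 0 = 152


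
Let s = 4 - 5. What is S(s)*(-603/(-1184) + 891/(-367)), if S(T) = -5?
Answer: 4168215/434528 ≈ 9.5925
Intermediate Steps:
s = -1
S(s)*(-603/(-1184) + 891/(-367)) = -5*(-603/(-1184) + 891/(-367)) = -5*(-603*(-1/1184) + 891*(-1/367)) = -5*(603/1184 - 891/367) = -5*(-833643/434528) = 4168215/434528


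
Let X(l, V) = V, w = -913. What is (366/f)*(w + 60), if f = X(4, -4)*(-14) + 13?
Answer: -104066/23 ≈ -4524.6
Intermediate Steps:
f = 69 (f = -4*(-14) + 13 = 56 + 13 = 69)
(366/f)*(w + 60) = (366/69)*(-913 + 60) = (366*(1/69))*(-853) = (122/23)*(-853) = -104066/23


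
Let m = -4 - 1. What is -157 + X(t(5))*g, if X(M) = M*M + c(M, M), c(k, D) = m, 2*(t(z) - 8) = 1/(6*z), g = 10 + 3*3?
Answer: 3488659/3600 ≈ 969.07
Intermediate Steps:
g = 19 (g = 10 + 9 = 19)
t(z) = 8 + 1/(12*z) (t(z) = 8 + (1/(6*z))/2 = 8 + 1/(12*z))
m = -5
c(k, D) = -5
X(M) = -5 + M² (X(M) = M*M - 5 = M² - 5 = -5 + M²)
-157 + X(t(5))*g = -157 + (-5 + (8 + (1/12)/5)²)*19 = -157 + (-5 + (8 + (1/12)*(⅕))²)*19 = -157 + (-5 + (8 + 1/60)²)*19 = -157 + (-5 + (481/60)²)*19 = -157 + (-5 + 231361/3600)*19 = -157 + (213361/3600)*19 = -157 + 4053859/3600 = 3488659/3600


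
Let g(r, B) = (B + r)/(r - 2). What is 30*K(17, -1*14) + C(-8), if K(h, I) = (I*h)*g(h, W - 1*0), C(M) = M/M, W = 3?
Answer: -9519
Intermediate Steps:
C(M) = 1
g(r, B) = (B + r)/(-2 + r)
K(h, I) = I*h*(3 + h)/(-2 + h) (K(h, I) = (I*h)*(((3 - 1*0) + h)/(-2 + h)) = (I*h)*(((3 + 0) + h)/(-2 + h)) = (I*h)*((3 + h)/(-2 + h)) = I*h*(3 + h)/(-2 + h))
30*K(17, -1*14) + C(-8) = 30*(-1*14*17*(3 + 17)/(-2 + 17)) + 1 = 30*(-14*17*20/15) + 1 = 30*(-14*17*1/15*20) + 1 = 30*(-952/3) + 1 = -9520 + 1 = -9519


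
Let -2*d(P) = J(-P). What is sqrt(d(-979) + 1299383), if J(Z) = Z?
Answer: 3*sqrt(577286)/2 ≈ 1139.7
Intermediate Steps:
d(P) = P/2 (d(P) = -(-1)*P/2 = P/2)
sqrt(d(-979) + 1299383) = sqrt((1/2)*(-979) + 1299383) = sqrt(-979/2 + 1299383) = sqrt(2597787/2) = 3*sqrt(577286)/2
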